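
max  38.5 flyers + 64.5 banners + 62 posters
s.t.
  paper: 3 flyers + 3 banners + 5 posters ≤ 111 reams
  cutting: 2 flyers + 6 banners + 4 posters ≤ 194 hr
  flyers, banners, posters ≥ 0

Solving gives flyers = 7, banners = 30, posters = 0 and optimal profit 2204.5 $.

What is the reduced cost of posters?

Both paper and cutting are binding at x*.
Dual feasibility on the basic columns requires 3·y_paper + 2·y_cutting = 38.5, 3·y_paper + 6·y_cutting = 64.5.
→ y_paper = 8.5 and y_cutting = 6.5.
Reduced cost of posters: c₃ − yᵀa₃ = 62 − (8.5·5 + 6.5·4) = 62 − 68.5 = -6.5.

-6.5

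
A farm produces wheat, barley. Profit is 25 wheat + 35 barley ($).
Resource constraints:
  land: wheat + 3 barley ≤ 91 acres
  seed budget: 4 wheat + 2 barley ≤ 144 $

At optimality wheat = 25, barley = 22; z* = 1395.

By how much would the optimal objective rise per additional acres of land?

9

At the optimum: land uses 91 of 91 (binding); seed budget uses 144 of 144 (binding).
Dual feasibility on the basic columns requires 1·y_land + 4·y_seed budget = 25, 3·y_land + 2·y_seed budget = 35.
This yields shadow prices y_land = 9, y_seed budget = 4.
Shadow price of land = 9.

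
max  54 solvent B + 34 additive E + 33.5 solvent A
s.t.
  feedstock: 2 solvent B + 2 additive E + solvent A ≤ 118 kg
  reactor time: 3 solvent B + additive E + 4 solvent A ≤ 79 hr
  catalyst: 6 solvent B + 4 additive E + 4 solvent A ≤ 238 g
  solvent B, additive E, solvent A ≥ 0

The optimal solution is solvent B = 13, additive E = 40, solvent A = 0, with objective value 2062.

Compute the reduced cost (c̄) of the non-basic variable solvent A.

Check each constraint at x*: feedstock 106/118 (slack 12); reactor time 79/79 (tight); catalyst 238/238 (tight).
By complementary slackness, y = 0 for the non-binding constraint.
Dual feasibility on the basic columns requires 3·y_reactor time + 6·y_catalyst = 54, 1·y_reactor time + 4·y_catalyst = 34.
This yields shadow prices y_reactor time = 2, y_catalyst = 8.
Reduced cost of solvent A: c₃ − yᵀa₃ = 33.5 − (2·4 + 8·4) = 33.5 − 40 = -6.5.

-6.5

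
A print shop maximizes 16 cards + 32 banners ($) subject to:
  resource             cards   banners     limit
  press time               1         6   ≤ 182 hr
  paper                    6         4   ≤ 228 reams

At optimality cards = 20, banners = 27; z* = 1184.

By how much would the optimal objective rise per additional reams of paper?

2

At the optimum: press time uses 182 of 182 (binding); paper uses 228 of 228 (binding).
From A_Bᵀ y = c: 1·y_press time + 6·y_paper = 16; 6·y_press time + 4·y_paper = 32.
This yields shadow prices y_press time = 4, y_paper = 2.
Shadow price of paper = 2.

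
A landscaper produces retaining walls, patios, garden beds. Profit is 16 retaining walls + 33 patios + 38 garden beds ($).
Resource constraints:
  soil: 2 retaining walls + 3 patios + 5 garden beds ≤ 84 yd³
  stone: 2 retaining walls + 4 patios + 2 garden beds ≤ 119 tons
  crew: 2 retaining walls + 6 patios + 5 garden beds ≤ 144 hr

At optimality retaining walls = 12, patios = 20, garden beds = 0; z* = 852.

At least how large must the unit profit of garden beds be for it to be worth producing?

40

Check each constraint at x*: soil 84/84 (tight); stone 104/119 (slack 15); crew 144/144 (tight).
Slack constraints have shadow price 0 (complementary slackness).
The binding rows give the dual system: 2·y_soil + 2·y_crew = 16 and 3·y_soil + 6·y_crew = 33.
→ y_soil = 5 and y_crew = 3.
garden beds enters the basis when its profit ≥ yᵀa₃ = 5·5 + 3·5 = 40.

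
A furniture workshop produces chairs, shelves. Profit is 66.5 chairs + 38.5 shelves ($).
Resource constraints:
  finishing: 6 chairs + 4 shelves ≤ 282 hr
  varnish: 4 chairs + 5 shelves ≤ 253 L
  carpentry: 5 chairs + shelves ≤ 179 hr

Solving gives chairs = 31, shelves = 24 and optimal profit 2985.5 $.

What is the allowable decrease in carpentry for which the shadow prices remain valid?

Binding constraints: finishing, carpentry. The basis is B = [[6,4],[5,1]] with det -14.
Per unit decrease in carpentry, x* moves by d = (-0.2857, 0.4286).
The basis stays optimal until varnish becomes binding; allowable decrease = 9 hr.

9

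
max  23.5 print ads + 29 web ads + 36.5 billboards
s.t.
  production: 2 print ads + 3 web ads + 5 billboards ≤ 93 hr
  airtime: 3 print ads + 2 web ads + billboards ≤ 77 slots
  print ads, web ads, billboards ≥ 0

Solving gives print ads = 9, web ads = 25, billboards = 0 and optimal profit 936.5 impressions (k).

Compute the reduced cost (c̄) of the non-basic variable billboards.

Both production and airtime are binding at x*.
Dual feasibility on the basic columns requires 2·y_production + 3·y_airtime = 23.5, 3·y_production + 2·y_airtime = 29.
→ y_production = 8 and y_airtime = 2.5.
Reduced cost of billboards: c₃ − yᵀa₃ = 36.5 − (8·5 + 2.5·1) = 36.5 − 42.5 = -6.

-6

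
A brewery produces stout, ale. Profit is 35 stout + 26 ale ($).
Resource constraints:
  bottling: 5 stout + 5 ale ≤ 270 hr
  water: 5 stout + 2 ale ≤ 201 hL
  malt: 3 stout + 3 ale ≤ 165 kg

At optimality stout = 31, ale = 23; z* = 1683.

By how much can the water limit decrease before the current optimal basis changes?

93

Binding constraints: bottling, water. The basis is B = [[5,5],[5,2]] with det -15.
Per unit decrease in water, x* moves by d = (-0.3333, 0.3333).
The basis stays optimal until stout reaches 0; allowable decrease = 93 hL.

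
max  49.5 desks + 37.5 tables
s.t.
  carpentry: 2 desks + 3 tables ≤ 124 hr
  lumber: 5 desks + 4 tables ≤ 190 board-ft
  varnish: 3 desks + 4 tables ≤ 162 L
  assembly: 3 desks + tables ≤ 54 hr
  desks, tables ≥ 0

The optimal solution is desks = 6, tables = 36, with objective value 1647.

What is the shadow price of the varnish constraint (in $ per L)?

At the optimum: carpentry uses 120 of 124 (slack = 4); lumber uses 174 of 190 (slack = 16); varnish uses 162 of 162 (binding); assembly uses 54 of 54 (binding).
Since carpentry, lumber are not tight, their duals are 0.
The binding rows give the dual system: 3·y_varnish + 3·y_assembly = 49.5 and 4·y_varnish + 1·y_assembly = 37.5.
This yields shadow prices y_varnish = 7, y_assembly = 9.5.
Shadow price of varnish = 7.

7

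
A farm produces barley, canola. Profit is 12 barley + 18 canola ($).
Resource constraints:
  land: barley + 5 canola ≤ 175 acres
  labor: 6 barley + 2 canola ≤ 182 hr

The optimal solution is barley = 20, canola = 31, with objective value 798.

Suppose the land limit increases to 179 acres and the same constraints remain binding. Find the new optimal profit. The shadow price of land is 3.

810

Δb = 4, so new z* = 798 + (3)·(4) = 798 + 12 = 810.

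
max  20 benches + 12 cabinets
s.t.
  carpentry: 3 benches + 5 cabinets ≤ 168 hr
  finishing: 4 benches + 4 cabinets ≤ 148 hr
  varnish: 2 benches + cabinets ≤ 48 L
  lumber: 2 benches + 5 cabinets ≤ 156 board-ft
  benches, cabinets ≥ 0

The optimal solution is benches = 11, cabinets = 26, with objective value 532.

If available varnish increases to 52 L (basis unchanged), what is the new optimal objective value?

Check each constraint at x*: carpentry 163/168 (slack 5); finishing 148/148 (tight); varnish 48/48 (tight); lumber 152/156 (slack 4).
By complementary slackness, y = 0 for the non-binding constraints.
Dual feasibility on the basic columns requires 4·y_finishing + 2·y_varnish = 20, 4·y_finishing + 1·y_varnish = 12.
This yields shadow prices y_finishing = 1, y_varnish = 8.
Δz = y_varnish·Δb = 8 × (4) = 32, so new z* = 532 + 32 = 564.

564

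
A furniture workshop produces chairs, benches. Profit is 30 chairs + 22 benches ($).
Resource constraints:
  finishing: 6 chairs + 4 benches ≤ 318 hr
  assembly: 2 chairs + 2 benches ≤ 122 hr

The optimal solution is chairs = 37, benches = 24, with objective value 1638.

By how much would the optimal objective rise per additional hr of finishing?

4

Both finishing and assembly are binding at x*.
The binding rows give the dual system: 6·y_finishing + 2·y_assembly = 30 and 4·y_finishing + 2·y_assembly = 22.
Solving: y_finishing = 4, y_assembly = 3.
Shadow price of finishing = 4.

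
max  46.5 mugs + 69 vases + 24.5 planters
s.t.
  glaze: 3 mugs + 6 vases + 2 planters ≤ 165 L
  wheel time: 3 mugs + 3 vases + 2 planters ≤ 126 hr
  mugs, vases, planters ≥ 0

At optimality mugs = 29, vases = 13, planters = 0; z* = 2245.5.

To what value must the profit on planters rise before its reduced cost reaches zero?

31

At the optimum: glaze uses 165 of 165 (binding); wheel time uses 126 of 126 (binding).
From A_Bᵀ y = c: 3·y_glaze + 3·y_wheel time = 46.5; 6·y_glaze + 3·y_wheel time = 69.
→ y_glaze = 7.5 and y_wheel time = 8.
planters enters the basis when its profit ≥ yᵀa₃ = 7.5·2 + 8·2 = 31.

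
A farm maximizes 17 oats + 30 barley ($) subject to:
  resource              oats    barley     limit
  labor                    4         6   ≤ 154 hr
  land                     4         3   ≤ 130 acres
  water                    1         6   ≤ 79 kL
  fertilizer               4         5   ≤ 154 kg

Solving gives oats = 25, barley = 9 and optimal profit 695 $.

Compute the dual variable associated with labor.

4

Check each constraint at x*: labor 154/154 (tight); land 127/130 (slack 3); water 79/79 (tight); fertilizer 145/154 (slack 9).
Slack constraints have shadow price 0 (complementary slackness).
Dual feasibility on the basic columns requires 4·y_labor + 1·y_water = 17, 6·y_labor + 6·y_water = 30.
→ y_labor = 4 and y_water = 1.
Shadow price of labor = 4.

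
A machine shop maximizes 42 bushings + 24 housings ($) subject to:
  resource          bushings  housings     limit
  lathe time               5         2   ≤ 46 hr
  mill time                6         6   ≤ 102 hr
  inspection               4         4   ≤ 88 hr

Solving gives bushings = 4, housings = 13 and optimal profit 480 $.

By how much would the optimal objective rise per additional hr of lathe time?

Binding: lathe time and mill time. Non-binding: inspection (20 unused).
Slack constraints have shadow price 0 (complementary slackness).
From A_Bᵀ y = c: 5·y_lathe time + 6·y_mill time = 42; 2·y_lathe time + 6·y_mill time = 24.
→ y_lathe time = 6 and y_mill time = 2.
Shadow price of lathe time = 6.

6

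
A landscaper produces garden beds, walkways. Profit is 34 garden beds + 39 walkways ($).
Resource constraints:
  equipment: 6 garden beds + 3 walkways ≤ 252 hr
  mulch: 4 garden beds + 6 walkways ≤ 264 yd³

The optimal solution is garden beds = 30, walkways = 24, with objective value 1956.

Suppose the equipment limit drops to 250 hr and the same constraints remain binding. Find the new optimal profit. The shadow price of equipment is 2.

1952

Δb = -2, so new z* = 1956 + (2)·(-2) = 1956 − 4 = 1952.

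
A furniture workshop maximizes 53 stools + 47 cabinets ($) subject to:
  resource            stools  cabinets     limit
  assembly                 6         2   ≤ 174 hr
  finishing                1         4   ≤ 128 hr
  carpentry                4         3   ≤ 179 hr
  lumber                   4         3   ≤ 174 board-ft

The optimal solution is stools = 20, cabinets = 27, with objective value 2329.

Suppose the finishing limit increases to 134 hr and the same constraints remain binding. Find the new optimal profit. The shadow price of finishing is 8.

2377

Δb = 6, so new z* = 2329 + (8)·(6) = 2329 + 48 = 2377.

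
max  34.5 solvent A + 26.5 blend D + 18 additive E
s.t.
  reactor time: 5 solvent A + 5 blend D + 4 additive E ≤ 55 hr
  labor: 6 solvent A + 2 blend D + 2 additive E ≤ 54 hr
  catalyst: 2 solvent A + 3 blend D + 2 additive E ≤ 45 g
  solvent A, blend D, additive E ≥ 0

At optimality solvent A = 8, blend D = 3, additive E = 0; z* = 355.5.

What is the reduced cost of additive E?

-4

Binding: reactor time and labor. Non-binding: catalyst (20 unused).
Slack constraints have shadow price 0 (complementary slackness).
From A_Bᵀ y = c: 5·y_reactor time + 6·y_labor = 34.5; 5·y_reactor time + 2·y_labor = 26.5.
Solving: y_reactor time = 4.5, y_labor = 2.
Reduced cost of additive E: c₃ − yᵀa₃ = 18 − (4.5·4 + 2·2) = 18 − 22 = -4.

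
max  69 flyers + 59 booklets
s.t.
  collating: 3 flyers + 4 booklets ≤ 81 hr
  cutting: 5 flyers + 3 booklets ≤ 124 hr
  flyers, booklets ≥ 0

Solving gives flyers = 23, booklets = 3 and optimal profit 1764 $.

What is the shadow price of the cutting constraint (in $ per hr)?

9

Both collating and cutting are binding at x*.
The binding rows give the dual system: 3·y_collating + 5·y_cutting = 69 and 4·y_collating + 3·y_cutting = 59.
This yields shadow prices y_collating = 8, y_cutting = 9.
Shadow price of cutting = 9.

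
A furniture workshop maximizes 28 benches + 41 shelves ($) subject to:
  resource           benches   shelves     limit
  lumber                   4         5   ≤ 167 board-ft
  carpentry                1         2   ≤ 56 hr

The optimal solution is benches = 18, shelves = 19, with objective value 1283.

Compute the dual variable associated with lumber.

Both lumber and carpentry are binding at x*.
The binding rows give the dual system: 4·y_lumber + 1·y_carpentry = 28 and 5·y_lumber + 2·y_carpentry = 41.
Solving: y_lumber = 5, y_carpentry = 8.
Shadow price of lumber = 5.

5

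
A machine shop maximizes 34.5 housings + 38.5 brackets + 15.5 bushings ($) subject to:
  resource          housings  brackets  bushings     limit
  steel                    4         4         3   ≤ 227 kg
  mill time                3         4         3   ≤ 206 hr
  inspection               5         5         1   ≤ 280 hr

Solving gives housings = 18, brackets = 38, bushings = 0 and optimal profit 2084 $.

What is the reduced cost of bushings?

At the optimum: steel uses 224 of 227 (slack = 3); mill time uses 206 of 206 (binding); inspection uses 280 of 280 (binding).
Slack constraints have shadow price 0 (complementary slackness).
From A_Bᵀ y = c: 3·y_mill time + 5·y_inspection = 34.5; 4·y_mill time + 5·y_inspection = 38.5.
→ y_mill time = 4 and y_inspection = 4.5.
Reduced cost of bushings: c₃ − yᵀa₃ = 15.5 − (4·3 + 4.5·1) = 15.5 − 16.5 = -1.

-1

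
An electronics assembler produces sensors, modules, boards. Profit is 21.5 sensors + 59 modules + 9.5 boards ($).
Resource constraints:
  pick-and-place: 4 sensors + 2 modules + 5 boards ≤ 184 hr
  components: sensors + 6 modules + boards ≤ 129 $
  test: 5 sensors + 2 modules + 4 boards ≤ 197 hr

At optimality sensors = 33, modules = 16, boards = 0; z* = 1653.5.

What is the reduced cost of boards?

Check each constraint at x*: pick-and-place 164/184 (slack 20); components 129/129 (tight); test 197/197 (tight).
By complementary slackness, y = 0 for the non-binding constraint.
From A_Bᵀ y = c: 1·y_components + 5·y_test = 21.5; 6·y_components + 2·y_test = 59.
This yields shadow prices y_components = 9, y_test = 2.5.
Reduced cost of boards: c₃ − yᵀa₃ = 9.5 − (9·1 + 2.5·4) = 9.5 − 19 = -9.5.

-9.5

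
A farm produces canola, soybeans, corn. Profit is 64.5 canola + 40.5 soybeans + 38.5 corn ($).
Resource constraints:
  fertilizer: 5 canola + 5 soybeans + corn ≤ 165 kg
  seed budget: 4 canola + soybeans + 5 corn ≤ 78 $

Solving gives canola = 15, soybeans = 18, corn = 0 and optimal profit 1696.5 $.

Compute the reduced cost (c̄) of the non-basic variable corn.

Check each constraint at x*: fertilizer 165/165 (tight); seed budget 78/78 (tight).
From A_Bᵀ y = c: 5·y_fertilizer + 4·y_seed budget = 64.5; 5·y_fertilizer + 1·y_seed budget = 40.5.
Solving: y_fertilizer = 6.5, y_seed budget = 8.
Reduced cost of corn: c₃ − yᵀa₃ = 38.5 − (6.5·1 + 8·5) = 38.5 − 46.5 = -8.

-8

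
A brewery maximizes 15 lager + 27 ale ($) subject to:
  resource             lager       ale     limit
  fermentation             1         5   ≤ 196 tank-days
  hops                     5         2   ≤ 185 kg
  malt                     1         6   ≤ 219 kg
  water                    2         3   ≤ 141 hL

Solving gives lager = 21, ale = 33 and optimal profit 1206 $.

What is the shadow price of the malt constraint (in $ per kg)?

1

Binding: malt and water. Non-binding: fermentation (10 unused), hops (14 unused).
By complementary slackness, y = 0 for the non-binding constraints.
The binding rows give the dual system: 1·y_malt + 2·y_water = 15 and 6·y_malt + 3·y_water = 27.
Solving: y_malt = 1, y_water = 7.
Shadow price of malt = 1.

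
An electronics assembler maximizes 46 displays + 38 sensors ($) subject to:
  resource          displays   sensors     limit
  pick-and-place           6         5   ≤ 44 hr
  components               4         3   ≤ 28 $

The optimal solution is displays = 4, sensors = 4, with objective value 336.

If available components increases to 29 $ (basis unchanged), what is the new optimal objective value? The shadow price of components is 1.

Δb = 1, so new z* = 336 + (1)·(1) = 336 + 1 = 337.

337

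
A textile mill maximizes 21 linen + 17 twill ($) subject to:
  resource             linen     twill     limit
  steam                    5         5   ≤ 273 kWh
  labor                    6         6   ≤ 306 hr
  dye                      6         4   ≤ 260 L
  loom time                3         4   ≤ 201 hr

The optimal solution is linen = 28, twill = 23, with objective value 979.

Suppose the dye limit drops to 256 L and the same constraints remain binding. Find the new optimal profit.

Check each constraint at x*: steam 255/273 (slack 18); labor 306/306 (tight); dye 260/260 (tight); loom time 176/201 (slack 25).
Since steam, loom time are not tight, their duals are 0.
From A_Bᵀ y = c: 6·y_labor + 6·y_dye = 21; 6·y_labor + 4·y_dye = 17.
Solving: y_labor = 1.5, y_dye = 2.
Δz = y_dye·Δb = 2 × (-4) = -8, so new z* = 979 − 8 = 971.

971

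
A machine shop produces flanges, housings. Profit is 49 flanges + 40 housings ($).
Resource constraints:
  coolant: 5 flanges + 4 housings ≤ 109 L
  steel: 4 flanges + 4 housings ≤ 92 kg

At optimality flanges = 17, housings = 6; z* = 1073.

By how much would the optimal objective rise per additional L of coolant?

9

At the optimum: coolant uses 109 of 109 (binding); steel uses 92 of 92 (binding).
The binding rows give the dual system: 5·y_coolant + 4·y_steel = 49 and 4·y_coolant + 4·y_steel = 40.
Solving: y_coolant = 9, y_steel = 1.
Shadow price of coolant = 9.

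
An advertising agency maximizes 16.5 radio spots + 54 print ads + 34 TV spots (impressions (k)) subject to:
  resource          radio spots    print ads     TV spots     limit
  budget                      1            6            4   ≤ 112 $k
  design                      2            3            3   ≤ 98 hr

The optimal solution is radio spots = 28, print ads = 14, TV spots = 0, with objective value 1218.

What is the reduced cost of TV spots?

-7

Both budget and design are binding at x*.
Dual feasibility on the basic columns requires 1·y_budget + 2·y_design = 16.5, 6·y_budget + 3·y_design = 54.
→ y_budget = 6.5 and y_design = 5.
Reduced cost of TV spots: c₃ − yᵀa₃ = 34 − (6.5·4 + 5·3) = 34 − 41 = -7.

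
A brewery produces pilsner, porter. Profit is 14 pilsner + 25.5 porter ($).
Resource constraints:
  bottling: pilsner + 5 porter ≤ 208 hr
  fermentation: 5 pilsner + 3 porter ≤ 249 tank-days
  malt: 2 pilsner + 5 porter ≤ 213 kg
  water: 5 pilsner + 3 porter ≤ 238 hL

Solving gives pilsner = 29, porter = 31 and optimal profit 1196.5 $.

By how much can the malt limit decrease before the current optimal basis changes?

117.8

Binding constraints: malt, water. The basis is B = [[2,5],[5,3]] with det -19.
Per unit decrease in malt, x* moves by d = (0.1579, -0.2632).
The basis stays optimal until porter reaches 0; allowable decrease = 117.8 kg.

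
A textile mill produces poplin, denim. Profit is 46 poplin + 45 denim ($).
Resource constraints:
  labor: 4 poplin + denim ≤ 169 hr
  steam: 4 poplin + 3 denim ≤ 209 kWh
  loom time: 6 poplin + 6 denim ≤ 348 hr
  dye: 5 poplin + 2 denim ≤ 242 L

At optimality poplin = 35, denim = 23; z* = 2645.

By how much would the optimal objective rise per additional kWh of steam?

1

Binding: steam and loom time. Non-binding: labor (6 unused), dye (21 unused).
By complementary slackness, y = 0 for the non-binding constraints.
Dual feasibility on the basic columns requires 4·y_steam + 6·y_loom time = 46, 3·y_steam + 6·y_loom time = 45.
Solving: y_steam = 1, y_loom time = 7.
Shadow price of steam = 1.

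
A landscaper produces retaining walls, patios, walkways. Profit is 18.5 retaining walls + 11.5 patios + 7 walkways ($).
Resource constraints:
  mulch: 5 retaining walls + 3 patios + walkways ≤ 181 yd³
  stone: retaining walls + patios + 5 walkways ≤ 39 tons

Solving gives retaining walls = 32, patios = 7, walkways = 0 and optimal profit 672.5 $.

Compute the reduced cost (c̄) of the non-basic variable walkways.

-1.5

Both mulch and stone are binding at x*.
Dual feasibility on the basic columns requires 5·y_mulch + 1·y_stone = 18.5, 3·y_mulch + 1·y_stone = 11.5.
→ y_mulch = 3.5 and y_stone = 1.
Reduced cost of walkways: c₃ − yᵀa₃ = 7 − (3.5·1 + 1·5) = 7 − 8.5 = -1.5.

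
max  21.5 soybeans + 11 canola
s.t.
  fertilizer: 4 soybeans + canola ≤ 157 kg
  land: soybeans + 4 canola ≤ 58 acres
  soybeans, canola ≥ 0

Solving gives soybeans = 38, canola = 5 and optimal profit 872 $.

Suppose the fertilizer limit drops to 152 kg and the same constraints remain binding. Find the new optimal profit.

At the optimum: fertilizer uses 157 of 157 (binding); land uses 58 of 58 (binding).
The binding rows give the dual system: 4·y_fertilizer + 1·y_land = 21.5 and 1·y_fertilizer + 4·y_land = 11.
Solving: y_fertilizer = 5, y_land = 1.5.
Δz = y_fertilizer·Δb = 5 × (-5) = -25, so new z* = 872 − 25 = 847.

847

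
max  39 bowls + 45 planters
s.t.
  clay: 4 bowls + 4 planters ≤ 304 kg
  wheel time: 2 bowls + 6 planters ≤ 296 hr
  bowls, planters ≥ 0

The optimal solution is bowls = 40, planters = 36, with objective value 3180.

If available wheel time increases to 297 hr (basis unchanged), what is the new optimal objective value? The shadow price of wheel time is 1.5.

Δb = 1, so new z* = 3180 + (1.5)·(1) = 3180 + 1.5 = 3181.5.

3181.5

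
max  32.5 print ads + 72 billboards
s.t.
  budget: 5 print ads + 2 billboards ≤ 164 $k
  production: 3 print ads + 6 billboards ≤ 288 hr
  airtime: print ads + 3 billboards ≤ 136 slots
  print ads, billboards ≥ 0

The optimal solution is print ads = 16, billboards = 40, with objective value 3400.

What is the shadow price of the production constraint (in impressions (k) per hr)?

8.5

Binding: production and airtime. Non-binding: budget (4 unused).
Since budget is not tight, its dual is 0.
The binding rows give the dual system: 3·y_production + 1·y_airtime = 32.5 and 6·y_production + 3·y_airtime = 72.
Solving: y_production = 8.5, y_airtime = 7.
Shadow price of production = 8.5.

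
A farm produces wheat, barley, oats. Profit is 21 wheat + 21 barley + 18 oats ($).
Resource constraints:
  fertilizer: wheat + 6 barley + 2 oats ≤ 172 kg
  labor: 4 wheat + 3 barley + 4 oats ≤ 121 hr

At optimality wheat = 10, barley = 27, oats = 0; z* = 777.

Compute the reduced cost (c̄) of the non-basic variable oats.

Both fertilizer and labor are binding at x*.
From A_Bᵀ y = c: 1·y_fertilizer + 4·y_labor = 21; 6·y_fertilizer + 3·y_labor = 21.
→ y_fertilizer = 1 and y_labor = 5.
Reduced cost of oats: c₃ − yᵀa₃ = 18 − (1·2 + 5·4) = 18 − 22 = -4.

-4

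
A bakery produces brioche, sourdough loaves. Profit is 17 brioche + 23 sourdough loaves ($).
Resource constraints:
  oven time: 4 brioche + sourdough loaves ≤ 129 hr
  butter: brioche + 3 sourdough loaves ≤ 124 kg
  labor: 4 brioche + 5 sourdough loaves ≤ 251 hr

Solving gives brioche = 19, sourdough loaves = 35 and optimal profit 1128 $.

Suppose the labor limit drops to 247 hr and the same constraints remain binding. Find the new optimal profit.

1112

Binding: butter and labor. Non-binding: oven time (18 unused).
By complementary slackness, y = 0 for the non-binding constraint.
From A_Bᵀ y = c: 1·y_butter + 4·y_labor = 17; 3·y_butter + 5·y_labor = 23.
This yields shadow prices y_butter = 1, y_labor = 4.
Δz = y_labor·Δb = 4 × (-4) = -16, so new z* = 1128 − 16 = 1112.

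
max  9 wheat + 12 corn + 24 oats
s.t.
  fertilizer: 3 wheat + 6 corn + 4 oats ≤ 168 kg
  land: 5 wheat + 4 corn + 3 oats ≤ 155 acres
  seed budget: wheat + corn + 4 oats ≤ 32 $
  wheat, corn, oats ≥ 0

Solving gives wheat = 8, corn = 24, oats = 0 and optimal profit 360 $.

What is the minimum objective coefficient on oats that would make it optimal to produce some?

Check each constraint at x*: fertilizer 168/168 (tight); land 136/155 (slack 19); seed budget 32/32 (tight).
Slack constraints have shadow price 0 (complementary slackness).
Dual feasibility on the basic columns requires 3·y_fertilizer + 1·y_seed budget = 9, 6·y_fertilizer + 1·y_seed budget = 12.
Solving: y_fertilizer = 1, y_seed budget = 6.
oats enters the basis when its profit ≥ yᵀa₃ = 1·4 + 6·4 = 28.

28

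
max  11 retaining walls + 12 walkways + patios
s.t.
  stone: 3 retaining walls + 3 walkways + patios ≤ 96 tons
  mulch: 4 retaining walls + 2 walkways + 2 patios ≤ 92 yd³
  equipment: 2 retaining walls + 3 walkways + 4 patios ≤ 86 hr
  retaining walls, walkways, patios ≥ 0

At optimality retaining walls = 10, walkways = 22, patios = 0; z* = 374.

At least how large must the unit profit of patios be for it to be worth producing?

7

At the optimum: stone uses 96 of 96 (binding); mulch uses 84 of 92 (slack = 8); equipment uses 86 of 86 (binding).
Since mulch is not tight, its dual is 0.
From A_Bᵀ y = c: 3·y_stone + 2·y_equipment = 11; 3·y_stone + 3·y_equipment = 12.
→ y_stone = 3 and y_equipment = 1.
patios enters the basis when its profit ≥ yᵀa₃ = 3·1 + 1·4 = 7.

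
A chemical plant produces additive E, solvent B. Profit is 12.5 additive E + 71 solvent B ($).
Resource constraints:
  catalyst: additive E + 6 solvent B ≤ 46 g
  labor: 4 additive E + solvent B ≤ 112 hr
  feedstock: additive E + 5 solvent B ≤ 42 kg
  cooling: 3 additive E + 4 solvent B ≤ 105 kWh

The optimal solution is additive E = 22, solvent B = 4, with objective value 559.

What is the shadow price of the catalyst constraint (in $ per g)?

Binding: catalyst and feedstock. Non-binding: labor (20 unused), cooling (23 unused).
Slack constraints have shadow price 0 (complementary slackness).
From A_Bᵀ y = c: 1·y_catalyst + 1·y_feedstock = 12.5; 6·y_catalyst + 5·y_feedstock = 71.
Solving: y_catalyst = 8.5, y_feedstock = 4.
Shadow price of catalyst = 8.5.

8.5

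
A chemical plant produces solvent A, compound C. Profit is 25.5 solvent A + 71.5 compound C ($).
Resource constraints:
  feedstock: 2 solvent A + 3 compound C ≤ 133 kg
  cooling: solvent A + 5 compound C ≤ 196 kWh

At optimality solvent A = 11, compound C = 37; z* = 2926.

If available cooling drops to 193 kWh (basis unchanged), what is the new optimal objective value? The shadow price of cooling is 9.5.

Δb = -3, so new z* = 2926 + (9.5)·(-3) = 2926 − 28.5 = 2897.5.

2897.5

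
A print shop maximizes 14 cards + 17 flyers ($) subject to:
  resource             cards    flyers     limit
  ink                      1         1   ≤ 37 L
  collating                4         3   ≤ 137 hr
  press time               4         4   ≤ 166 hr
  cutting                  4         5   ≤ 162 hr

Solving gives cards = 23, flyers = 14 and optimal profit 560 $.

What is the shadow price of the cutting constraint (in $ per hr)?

3

Binding: ink and cutting. Non-binding: collating (3 unused), press time (18 unused).
Slack constraints have shadow price 0 (complementary slackness).
From A_Bᵀ y = c: 1·y_ink + 4·y_cutting = 14; 1·y_ink + 5·y_cutting = 17.
This yields shadow prices y_ink = 2, y_cutting = 3.
Shadow price of cutting = 3.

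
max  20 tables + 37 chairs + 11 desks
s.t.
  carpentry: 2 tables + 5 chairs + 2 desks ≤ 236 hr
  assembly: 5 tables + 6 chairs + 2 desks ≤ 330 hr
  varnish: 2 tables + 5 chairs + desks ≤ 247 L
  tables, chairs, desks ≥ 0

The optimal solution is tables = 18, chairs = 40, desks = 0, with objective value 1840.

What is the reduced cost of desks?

At the optimum: carpentry uses 236 of 236 (binding); assembly uses 330 of 330 (binding); varnish uses 236 of 247 (slack = 11).
By complementary slackness, y = 0 for the non-binding constraint.
Dual feasibility on the basic columns requires 2·y_carpentry + 5·y_assembly = 20, 5·y_carpentry + 6·y_assembly = 37.
This yields shadow prices y_carpentry = 5, y_assembly = 2.
Reduced cost of desks: c₃ − yᵀa₃ = 11 − (5·2 + 2·2) = 11 − 14 = -3.

-3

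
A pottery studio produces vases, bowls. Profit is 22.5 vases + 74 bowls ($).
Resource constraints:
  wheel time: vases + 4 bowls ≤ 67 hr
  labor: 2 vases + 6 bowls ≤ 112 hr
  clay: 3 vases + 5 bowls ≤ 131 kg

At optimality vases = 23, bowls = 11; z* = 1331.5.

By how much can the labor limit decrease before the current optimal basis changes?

11.5

Binding constraints: wheel time, labor. The basis is B = [[1,4],[2,6]] with det -2.
Per unit decrease in labor, x* moves by d = (-2, 0.5).
The basis stays optimal until vases reaches 0; allowable decrease = 11.5 hr.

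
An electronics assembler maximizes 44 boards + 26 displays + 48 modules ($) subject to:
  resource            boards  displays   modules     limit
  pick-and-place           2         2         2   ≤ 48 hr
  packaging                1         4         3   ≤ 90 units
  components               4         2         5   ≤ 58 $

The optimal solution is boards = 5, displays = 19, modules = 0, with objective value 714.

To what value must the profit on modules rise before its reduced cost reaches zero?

53

At the optimum: pick-and-place uses 48 of 48 (binding); packaging uses 81 of 90 (slack = 9); components uses 58 of 58 (binding).
By complementary slackness, y = 0 for the non-binding constraint.
The binding rows give the dual system: 2·y_pick-and-place + 4·y_components = 44 and 2·y_pick-and-place + 2·y_components = 26.
This yields shadow prices y_pick-and-place = 4, y_components = 9.
modules enters the basis when its profit ≥ yᵀa₃ = 4·2 + 9·5 = 53.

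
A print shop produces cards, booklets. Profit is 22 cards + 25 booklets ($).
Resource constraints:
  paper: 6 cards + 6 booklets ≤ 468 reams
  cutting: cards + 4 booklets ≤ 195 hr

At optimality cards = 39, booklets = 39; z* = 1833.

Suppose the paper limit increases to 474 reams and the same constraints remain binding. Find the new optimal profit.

Both paper and cutting are binding at x*.
From A_Bᵀ y = c: 6·y_paper + 1·y_cutting = 22; 6·y_paper + 4·y_cutting = 25.
This yields shadow prices y_paper = 3.5, y_cutting = 1.
Δz = y_paper·Δb = 3.5 × (6) = 21, so new z* = 1833 + 21 = 1854.

1854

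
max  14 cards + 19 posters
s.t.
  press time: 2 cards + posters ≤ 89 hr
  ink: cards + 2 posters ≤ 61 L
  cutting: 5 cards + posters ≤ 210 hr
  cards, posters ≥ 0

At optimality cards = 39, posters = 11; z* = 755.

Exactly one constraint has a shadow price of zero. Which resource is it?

press time: 89/89 (binding)
ink: 61/61 (binding)
cutting: 206/210 (slack 4)
By complementary slackness, a constraint with positive slack has shadow price 0 → cutting.

cutting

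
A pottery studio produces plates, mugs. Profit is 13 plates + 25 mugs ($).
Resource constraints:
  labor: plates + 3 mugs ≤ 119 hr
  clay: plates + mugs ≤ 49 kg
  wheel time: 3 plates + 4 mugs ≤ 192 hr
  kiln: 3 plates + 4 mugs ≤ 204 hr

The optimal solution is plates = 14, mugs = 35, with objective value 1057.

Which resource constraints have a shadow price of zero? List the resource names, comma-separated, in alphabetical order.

labor: 119/119 (binding)
clay: 49/49 (binding)
wheel time: 182/192 (slack 10)
kiln: 182/204 (slack 22)
By complementary slackness, a constraint with positive slack has shadow price 0 → kiln, wheel time.

kiln, wheel time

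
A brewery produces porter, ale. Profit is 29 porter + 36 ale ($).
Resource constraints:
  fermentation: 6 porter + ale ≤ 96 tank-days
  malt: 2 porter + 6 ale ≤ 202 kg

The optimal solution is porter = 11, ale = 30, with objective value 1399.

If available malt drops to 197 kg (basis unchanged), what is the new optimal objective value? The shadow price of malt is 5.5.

1371.5

Δb = -5, so new z* = 1399 + (5.5)·(-5) = 1399 − 27.5 = 1371.5.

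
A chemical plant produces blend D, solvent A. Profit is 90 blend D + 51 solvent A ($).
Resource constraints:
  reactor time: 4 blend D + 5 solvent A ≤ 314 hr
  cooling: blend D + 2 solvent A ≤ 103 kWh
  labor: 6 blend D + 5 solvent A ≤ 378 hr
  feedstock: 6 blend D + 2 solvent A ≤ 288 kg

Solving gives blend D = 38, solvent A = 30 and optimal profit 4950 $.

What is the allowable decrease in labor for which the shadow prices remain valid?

90

Binding constraints: labor, feedstock. The basis is B = [[6,5],[6,2]] with det -18.
Per unit decrease in labor, x* moves by d = (0.1111, -0.3333).
The basis stays optimal until solvent A reaches 0; allowable decrease = 90 hr.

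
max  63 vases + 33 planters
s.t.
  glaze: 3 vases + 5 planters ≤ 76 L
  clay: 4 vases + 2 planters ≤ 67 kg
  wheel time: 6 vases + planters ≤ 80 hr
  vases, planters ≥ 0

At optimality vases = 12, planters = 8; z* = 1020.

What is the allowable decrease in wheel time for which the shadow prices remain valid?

64.8

Binding constraints: glaze, wheel time. The basis is B = [[3,5],[6,1]] with det -27.
Per unit decrease in wheel time, x* moves by d = (-0.1852, 0.1111).
The basis stays optimal until vases reaches 0; allowable decrease = 64.8 hr.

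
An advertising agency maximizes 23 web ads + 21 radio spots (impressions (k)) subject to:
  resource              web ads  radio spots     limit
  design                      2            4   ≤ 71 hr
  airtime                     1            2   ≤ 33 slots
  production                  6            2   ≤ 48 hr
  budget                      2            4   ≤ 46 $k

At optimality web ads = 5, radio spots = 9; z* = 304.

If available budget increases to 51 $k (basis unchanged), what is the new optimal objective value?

324

At the optimum: design uses 46 of 71 (slack = 25); airtime uses 23 of 33 (slack = 10); production uses 48 of 48 (binding); budget uses 46 of 46 (binding).
Slack constraints have shadow price 0 (complementary slackness).
The binding rows give the dual system: 6·y_production + 2·y_budget = 23 and 2·y_production + 4·y_budget = 21.
Solving: y_production = 2.5, y_budget = 4.
Δz = y_budget·Δb = 4 × (5) = 20, so new z* = 304 + 20 = 324.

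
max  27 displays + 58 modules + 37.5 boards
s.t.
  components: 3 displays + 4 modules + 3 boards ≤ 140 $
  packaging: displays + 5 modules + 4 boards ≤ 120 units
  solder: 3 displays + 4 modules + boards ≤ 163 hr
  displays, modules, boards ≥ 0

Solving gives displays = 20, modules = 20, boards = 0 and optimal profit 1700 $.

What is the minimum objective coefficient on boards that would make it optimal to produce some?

At the optimum: components uses 140 of 140 (binding); packaging uses 120 of 120 (binding); solder uses 140 of 163 (slack = 23).
Since solder is not tight, its dual is 0.
The binding rows give the dual system: 3·y_components + 1·y_packaging = 27 and 4·y_components + 5·y_packaging = 58.
→ y_components = 7 and y_packaging = 6.
boards enters the basis when its profit ≥ yᵀa₃ = 7·3 + 6·4 = 45.

45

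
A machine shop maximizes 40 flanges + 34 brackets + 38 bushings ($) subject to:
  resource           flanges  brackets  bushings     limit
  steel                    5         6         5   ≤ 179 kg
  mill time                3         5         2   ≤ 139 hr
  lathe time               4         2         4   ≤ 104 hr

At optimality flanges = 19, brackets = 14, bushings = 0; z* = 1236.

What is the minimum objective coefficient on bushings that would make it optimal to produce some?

40

Binding: steel and lathe time. Non-binding: mill time (12 unused).
Slack constraints have shadow price 0 (complementary slackness).
The binding rows give the dual system: 5·y_steel + 4·y_lathe time = 40 and 6·y_steel + 2·y_lathe time = 34.
This yields shadow prices y_steel = 4, y_lathe time = 5.
bushings enters the basis when its profit ≥ yᵀa₃ = 4·5 + 5·4 = 40.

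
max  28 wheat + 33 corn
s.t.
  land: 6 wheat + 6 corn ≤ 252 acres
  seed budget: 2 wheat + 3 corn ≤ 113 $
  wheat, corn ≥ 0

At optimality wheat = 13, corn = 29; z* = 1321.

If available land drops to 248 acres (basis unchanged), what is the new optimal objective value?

1309

At the optimum: land uses 252 of 252 (binding); seed budget uses 113 of 113 (binding).
Dual feasibility on the basic columns requires 6·y_land + 2·y_seed budget = 28, 6·y_land + 3·y_seed budget = 33.
This yields shadow prices y_land = 3, y_seed budget = 5.
Δz = y_land·Δb = 3 × (-4) = -12, so new z* = 1321 − 12 = 1309.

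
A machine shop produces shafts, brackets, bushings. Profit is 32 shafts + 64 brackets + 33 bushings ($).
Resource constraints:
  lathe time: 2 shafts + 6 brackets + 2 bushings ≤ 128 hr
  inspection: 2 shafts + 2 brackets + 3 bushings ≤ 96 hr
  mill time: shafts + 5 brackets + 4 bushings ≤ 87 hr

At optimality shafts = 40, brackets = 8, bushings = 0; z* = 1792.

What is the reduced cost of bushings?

-7

Binding: lathe time and inspection. Non-binding: mill time (7 unused).
By complementary slackness, y = 0 for the non-binding constraint.
The binding rows give the dual system: 2·y_lathe time + 2·y_inspection = 32 and 6·y_lathe time + 2·y_inspection = 64.
→ y_lathe time = 8 and y_inspection = 8.
Reduced cost of bushings: c₃ − yᵀa₃ = 33 − (8·2 + 8·3) = 33 − 40 = -7.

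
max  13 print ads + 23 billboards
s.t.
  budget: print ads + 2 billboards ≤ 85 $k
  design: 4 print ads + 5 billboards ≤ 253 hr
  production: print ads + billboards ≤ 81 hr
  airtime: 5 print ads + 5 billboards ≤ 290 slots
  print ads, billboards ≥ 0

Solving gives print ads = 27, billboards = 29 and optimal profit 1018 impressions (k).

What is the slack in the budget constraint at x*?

0

budget used = 1·27 + 2·29 = 85; slack = 85 − 85 = 0.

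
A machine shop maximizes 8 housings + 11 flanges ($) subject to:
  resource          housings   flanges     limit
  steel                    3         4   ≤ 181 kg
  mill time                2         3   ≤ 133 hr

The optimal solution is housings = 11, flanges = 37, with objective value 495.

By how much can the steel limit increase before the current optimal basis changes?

Binding constraints: steel, mill time. The basis is B = [[3,4],[2,3]] with det 1.
Per unit increase in steel, x* moves by d = (3, -2).
The basis stays optimal until flanges reaches 0; allowable increase = 18.5 kg.

18.5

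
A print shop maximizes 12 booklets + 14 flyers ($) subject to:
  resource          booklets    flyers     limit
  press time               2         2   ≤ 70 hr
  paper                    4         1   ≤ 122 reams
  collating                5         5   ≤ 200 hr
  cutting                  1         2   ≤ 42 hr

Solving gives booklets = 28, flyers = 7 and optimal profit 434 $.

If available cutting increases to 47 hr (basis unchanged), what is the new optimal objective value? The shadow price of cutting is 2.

444

Δb = 5, so new z* = 434 + (2)·(5) = 434 + 10 = 444.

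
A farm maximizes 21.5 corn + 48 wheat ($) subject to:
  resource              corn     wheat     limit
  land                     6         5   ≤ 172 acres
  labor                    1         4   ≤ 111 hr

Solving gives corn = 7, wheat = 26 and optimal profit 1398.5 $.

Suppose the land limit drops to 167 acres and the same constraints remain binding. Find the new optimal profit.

At the optimum: land uses 172 of 172 (binding); labor uses 111 of 111 (binding).
From A_Bᵀ y = c: 6·y_land + 1·y_labor = 21.5; 5·y_land + 4·y_labor = 48.
→ y_land = 2 and y_labor = 9.5.
Δz = y_land·Δb = 2 × (-5) = -10, so new z* = 1398.5 − 10 = 1388.5.

1388.5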